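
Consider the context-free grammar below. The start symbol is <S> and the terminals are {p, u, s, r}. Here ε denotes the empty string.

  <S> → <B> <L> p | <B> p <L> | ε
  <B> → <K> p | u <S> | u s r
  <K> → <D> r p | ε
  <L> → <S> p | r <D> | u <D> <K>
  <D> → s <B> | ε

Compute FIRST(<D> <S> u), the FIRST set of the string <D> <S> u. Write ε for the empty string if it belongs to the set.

{p, r, s, u}

FIRST(<D>): from <D>→s <B> we get {s}; from <D>→ε we get {ε}. So FIRST(<D>) = {ε, s}.
FIRST(<K>): from <K>→<D> r p we get {r, s}; from <K>→ε we get {ε}. So FIRST(<K>) = {ε, r, s}.
FIRST(<B>): from <B>→<K> p we get {p, r, s}; from <B>→u <S> we get {u}; from <B>→u s r we get {u}. So FIRST(<B>) = {p, r, s, u}.
FIRST(<S>): from <S>→<B> <L> p we get {p, r, s, u}; from <S>→<B> p <L> we get {p, r, s, u}; from <S>→ε we get {ε}. So FIRST(<S>) = {ε, p, r, s, u}.
FIRST(<L>): from <L>→<S> p we get {p, r, s, u}; from <L>→r <D> we get {r}; from <L>→u <D> <K> we get {u}. So FIRST(<L>) = {p, r, s, u}.
FIRST(<D> <S> u): take FIRST of each symbol in turn, carrying on past any symbol whose FIRST contains ε; result {p, r, s, u}.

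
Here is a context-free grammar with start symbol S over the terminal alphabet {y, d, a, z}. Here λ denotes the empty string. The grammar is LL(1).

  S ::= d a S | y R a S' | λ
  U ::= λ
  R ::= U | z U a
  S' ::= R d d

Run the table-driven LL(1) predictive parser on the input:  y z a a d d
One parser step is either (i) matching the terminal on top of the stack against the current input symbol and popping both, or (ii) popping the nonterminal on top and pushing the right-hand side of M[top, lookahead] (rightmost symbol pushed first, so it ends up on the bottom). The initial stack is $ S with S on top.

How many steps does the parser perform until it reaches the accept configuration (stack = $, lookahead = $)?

step 1: stack=$ S  input=y z a a d d $  — expand S ::= y R a S'
step 2: stack=$ S' a R y  input=y z a a d d $  — match y
step 3: stack=$ S' a R  input=z a a d d $  — expand R ::= z U a
step 4: stack=$ S' a a U z  input=z a a d d $  — match z
step 5: stack=$ S' a a U  input=a a d d $  — expand U ::= λ
step 6: stack=$ S' a a  input=a a d d $  — match a
step 7: stack=$ S' a  input=a d d $  — match a
step 8: stack=$ S'  input=d d $  — expand S' ::= R d d
step 9: stack=$ d d R  input=d d $  — expand R ::= U
step 10: stack=$ d d U  input=d d $  — expand U ::= λ
step 11: stack=$ d d  input=d d $  — match d
step 12: stack=$ d  input=d $  — match d
Accept reached after 12 steps.

12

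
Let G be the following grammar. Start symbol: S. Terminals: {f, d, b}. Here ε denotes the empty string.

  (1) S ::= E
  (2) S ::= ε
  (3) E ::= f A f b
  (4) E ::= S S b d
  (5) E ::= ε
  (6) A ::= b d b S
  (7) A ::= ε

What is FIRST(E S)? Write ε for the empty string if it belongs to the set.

FIRST(A): from A::=b d b S we get {b}; from A::=ε we get {ε}. So FIRST(A) = {ε, b}.
FIRST(S): from S::=E we get {ε, b, f}; from S::=ε we get {ε}. So FIRST(S) = {ε, b, f}.
FIRST(E): from E::=f A f b we get {f}; from E::=S S b d we get {b, f}; from E::=ε we get {ε}. So FIRST(E) = {ε, b, f}.
FIRST(E S): take FIRST of each symbol in turn, carrying on past any symbol whose FIRST contains ε; result {ε, b, f}.

{ε, b, f}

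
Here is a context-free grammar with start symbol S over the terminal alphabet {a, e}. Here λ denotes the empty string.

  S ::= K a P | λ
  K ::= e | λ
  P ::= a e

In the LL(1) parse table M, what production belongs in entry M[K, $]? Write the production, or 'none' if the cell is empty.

none

FIRST(K) = {λ, e}
FIRST(P) = {a}
FIRST(S) = {λ, a, e}  (via K a P)
FOLLOW(S) includes $ since S is the start symbol.
FOLLOW(K): in S::=K a P, K is followed by a P with FIRST {a}. Thus FOLLOW(K) = {a}.
For K ::= e: FIRST(e) = {e}, so it goes in M[K, t] for t ∈ {e}.
For K ::= λ: FIRST(λ) = {λ}, so it goes in M[K, t] for t ∈ {}; since λ ∈ FIRST, also for every t ∈ FOLLOW(K) = {a}.
None of these place a production in M[K, $].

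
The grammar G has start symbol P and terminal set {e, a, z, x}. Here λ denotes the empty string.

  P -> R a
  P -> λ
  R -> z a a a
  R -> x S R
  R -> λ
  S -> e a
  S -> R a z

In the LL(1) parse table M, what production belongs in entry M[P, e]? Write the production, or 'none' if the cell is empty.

FIRST(R): from R->z a a a we get {z}; from R->x S R we get {x}; from R->λ we get {λ}. So FIRST(R) = {λ, x, z}.
FIRST(P): from P->R a we get {a, x, z}; from P->λ we get {λ}. So FIRST(P) = {λ, a, x, z}.
FIRST(S): from S->e a we get {e}; from S->R a z we get {a, x, z}. So FIRST(S) = {a, e, x, z}.
FOLLOW(P) includes $ since P is the start symbol.
FOLLOW(P): P appears on no right-hand side. Thus FOLLOW(P) = {$}.
For P -> R a: FIRST(R a) = {a, x, z}, so it goes in M[P, t] for t ∈ {a, x, z}.
For P -> λ: FIRST(λ) = {λ}, so it goes in M[P, t] for t ∈ {}; since λ ∈ FIRST, also for every t ∈ FOLLOW(P) = {$}.
None of these place a production in M[P, e].

none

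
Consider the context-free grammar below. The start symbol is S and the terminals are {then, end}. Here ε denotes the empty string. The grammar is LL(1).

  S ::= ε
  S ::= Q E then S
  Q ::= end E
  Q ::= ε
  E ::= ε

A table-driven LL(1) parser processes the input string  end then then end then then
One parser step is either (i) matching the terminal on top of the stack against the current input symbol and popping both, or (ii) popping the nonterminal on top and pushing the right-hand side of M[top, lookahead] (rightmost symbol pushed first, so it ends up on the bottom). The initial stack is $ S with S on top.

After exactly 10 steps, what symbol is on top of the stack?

step 1: stack=$ S  input=end then then end then then $  — expand S ::= Q E then S
step 2: stack=$ S then E Q  input=end then then end then then $  — expand Q ::= end E
step 3: stack=$ S then E E end  input=end then then end then then $  — match end
step 4: stack=$ S then E E  input=then then end then then $  — expand E ::= ε
step 5: stack=$ S then E  input=then then end then then $  — expand E ::= ε
step 6: stack=$ S then  input=then then end then then $  — match then
step 7: stack=$ S  input=then end then then $  — expand S ::= Q E then S
step 8: stack=$ S then E Q  input=then end then then $  — expand Q ::= ε
step 9: stack=$ S then E  input=then end then then $  — expand E ::= ε
step 10: stack=$ S then  input=then end then then $  — match then
Stack after step 10: $ S (top = S).

S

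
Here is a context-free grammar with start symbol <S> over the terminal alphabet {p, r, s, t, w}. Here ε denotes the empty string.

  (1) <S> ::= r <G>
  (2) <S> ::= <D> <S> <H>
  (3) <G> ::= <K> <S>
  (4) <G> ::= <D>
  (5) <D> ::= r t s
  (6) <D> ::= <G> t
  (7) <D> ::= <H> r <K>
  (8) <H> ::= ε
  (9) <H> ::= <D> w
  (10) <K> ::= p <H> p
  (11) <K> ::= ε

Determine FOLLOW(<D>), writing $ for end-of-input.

FIRST(<K>): from <K>::=p <H> p we get {p}; from <K>::=ε we get {ε}. So FIRST(<K>) = {ε, p}.
FIRST(<S>): from <S>::=r <G> we get {r}; from <S>::=<D> <S> <H> we get {p, r}. So FIRST(<S>) = {p, r}.
FIRST(<G>): from <G>::=<K> <S> we get {p, r}; from <G>::=<D> we get {p, r}. So FIRST(<G>) = {p, r}.
FIRST(<D>): from <D>::=r t s we get {r}; from <D>::=<G> t we get {p, r}; from <D>::=<H> r <K> we get {p, r}. So FIRST(<D>) = {p, r}.
FIRST(<H>): from <H>::=ε we get {ε}; from <H>::=<D> w we get {p, r}. So FIRST(<H>) = {ε, p, r}.
FOLLOW(<S>) includes $ since <S> is the start symbol.
FOLLOW(<S>): in <S>::=<D> <S> <H>, <S> is followed by <H> with FIRST {ε, p, r}; in <S>::=<D> <S> <H>, the suffix after <S> is nullable (adds nothing new); in <G>::=<K> <S>, the suffix after <S> is empty, so FOLLOW(<S>) ⊇ FOLLOW(<G>) = {$, p, r, t}. Thus FOLLOW(<S>) = {$, p, r, t}.
FOLLOW(<G>): in <S>::=r <G>, the suffix after <G> is empty, so FOLLOW(<G>) ⊇ FOLLOW(<S>) = {$, p, r, t}; in <D>::=<G> t, <G> is followed by t with FIRST {t}. Thus FOLLOW(<G>) = {$, p, r, t}.
FOLLOW(<D>): in <S>::=<D> <S> <H>, <D> is followed by <S> <H> with FIRST {p, r}; in <G>::=<D>, the suffix after <D> is empty, so FOLLOW(<D>) ⊇ FOLLOW(<G>) = {$, p, r, t}; in <H>::=<D> w, <D> is followed by w with FIRST {w}. Thus FOLLOW(<D>) = {$, p, r, t, w}.
FOLLOW(<H>): in <S>::=<D> <S> <H>, the suffix after <H> is empty, so FOLLOW(<H>) ⊇ FOLLOW(<S>) = {$, p, r, t}; in <D>::=<H> r <K>, <H> is followed by r <K> with FIRST {r}; in <K>::=p <H> p, <H> is followed by p with FIRST {p}. Thus FOLLOW(<H>) = {$, p, r, t}.
FOLLOW(<K>): in <G>::=<K> <S>, <K> is followed by <S> with FIRST {p, r}; in <D>::=<H> r <K>, the suffix after <K> is empty, so FOLLOW(<K>) ⊇ FOLLOW(<D>) = {$, p, r, t, w}. Thus FOLLOW(<K>) = {$, p, r, t, w}.

{$, p, r, t, w}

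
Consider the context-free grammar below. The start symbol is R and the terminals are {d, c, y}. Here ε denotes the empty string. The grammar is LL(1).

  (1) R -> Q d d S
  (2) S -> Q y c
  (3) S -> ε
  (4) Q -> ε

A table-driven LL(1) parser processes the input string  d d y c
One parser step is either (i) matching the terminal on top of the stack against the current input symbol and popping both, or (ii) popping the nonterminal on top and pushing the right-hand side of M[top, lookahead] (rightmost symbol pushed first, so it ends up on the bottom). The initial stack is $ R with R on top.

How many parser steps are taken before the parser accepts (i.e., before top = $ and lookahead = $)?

     Stack      Input      Action
  1  $ R        d d y c $  expand R -> Q d d S
  2  $ S d d Q  d d y c $  expand Q -> ε
  3  $ S d d    d d y c $  match d
  4  $ S d      d y c $    match d
  5  $ S        y c $      expand S -> Q y c
  6  $ c y Q    y c $      expand Q -> ε
  7  $ c y      y c $      match y
  8  $ c        c $        match c
Accept reached after 8 steps.

8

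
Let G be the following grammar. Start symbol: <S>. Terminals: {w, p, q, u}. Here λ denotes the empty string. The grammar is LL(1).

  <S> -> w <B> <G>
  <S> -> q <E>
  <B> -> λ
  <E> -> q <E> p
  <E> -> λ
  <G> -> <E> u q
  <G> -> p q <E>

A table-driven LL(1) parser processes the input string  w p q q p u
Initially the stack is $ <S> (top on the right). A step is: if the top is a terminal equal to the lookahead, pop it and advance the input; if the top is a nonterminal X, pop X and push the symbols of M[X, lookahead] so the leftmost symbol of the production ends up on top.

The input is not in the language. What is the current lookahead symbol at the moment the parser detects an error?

u

      Stack        Input          Action
   1  $ <S>        w p q q p u $  expand <S> -> w <B> <G>
   2  $ <G> <B> w  w p q q p u $  match w
   3  $ <G> <B>    p q q p u $    expand <B> -> λ
   4  $ <G>        p q q p u $    expand <G> -> p q <E>
   5  $ <E> q p    p q q p u $    match p
   6  $ <E> q      q q p u $      match q
   7  $ <E>        q p u $        expand <E> -> q <E> p
   8  $ p <E> q    q p u $        match q
   9  $ p <E>      p u $          expand <E> -> λ
  10  $ p          p u $          match p
  11  $            u $            error: stack empty but input remains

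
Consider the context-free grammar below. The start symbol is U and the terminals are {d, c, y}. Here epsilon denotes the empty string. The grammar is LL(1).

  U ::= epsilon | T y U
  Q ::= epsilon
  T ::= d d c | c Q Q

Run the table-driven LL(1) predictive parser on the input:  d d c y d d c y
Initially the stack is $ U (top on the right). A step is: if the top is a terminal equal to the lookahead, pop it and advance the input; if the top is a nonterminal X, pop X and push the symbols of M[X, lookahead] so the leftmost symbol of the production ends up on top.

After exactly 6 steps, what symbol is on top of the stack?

step 1: stack=$ U  input=d d c y d d c y $  — expand U ::= T y U
step 2: stack=$ U y T  input=d d c y d d c y $  — expand T ::= d d c
step 3: stack=$ U y c d d  input=d d c y d d c y $  — match d
step 4: stack=$ U y c d  input=d c y d d c y $  — match d
step 5: stack=$ U y c  input=c y d d c y $  — match c
step 6: stack=$ U y  input=y d d c y $  — match y
Stack after step 6: $ U (top = U).

U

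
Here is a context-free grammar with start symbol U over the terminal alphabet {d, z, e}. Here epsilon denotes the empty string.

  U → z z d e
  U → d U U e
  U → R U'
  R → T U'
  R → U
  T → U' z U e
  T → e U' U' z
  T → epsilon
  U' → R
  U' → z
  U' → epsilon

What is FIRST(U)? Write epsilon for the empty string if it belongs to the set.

{epsilon, d, e, z}

FIRST(U) = {epsilon, d, e, z}  (via R U')
FIRST(R) = {epsilon, d, e, z}  (via T U', U)
FIRST(U') = {epsilon, d, e, z}  (via R)
FIRST(T) = {epsilon, d, e, z}  (via U' z U e)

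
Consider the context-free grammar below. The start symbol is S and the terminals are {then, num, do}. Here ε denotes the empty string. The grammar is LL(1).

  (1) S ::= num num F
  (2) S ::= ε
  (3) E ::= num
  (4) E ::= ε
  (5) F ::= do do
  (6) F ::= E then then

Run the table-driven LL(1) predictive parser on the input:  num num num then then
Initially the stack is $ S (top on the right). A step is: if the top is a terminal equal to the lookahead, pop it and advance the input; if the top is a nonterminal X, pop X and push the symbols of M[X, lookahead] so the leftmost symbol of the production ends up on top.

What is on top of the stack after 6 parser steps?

     Stack            Input                    Action
  1  $ S              num num num then then $  expand S ::= num num F
  2  $ F num num      num num num then then $  match num
  3  $ F num          num num then then $      match num
  4  $ F              num then then $          expand F ::= E then then
  5  $ then then E    num then then $          expand E ::= num
  6  $ then then num  num then then $          match num
Stack after step 6: $ then then (top = then).

then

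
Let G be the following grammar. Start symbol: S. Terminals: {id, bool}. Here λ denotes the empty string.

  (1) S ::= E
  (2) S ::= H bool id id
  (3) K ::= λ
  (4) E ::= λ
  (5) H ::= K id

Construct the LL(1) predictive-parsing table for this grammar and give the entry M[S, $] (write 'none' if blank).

FIRST(K) = {λ}
FIRST(E) = {λ}
FIRST(H) = {id}  (via K id)
FIRST(S) = {λ, id}  (via E, H bool id id)
FOLLOW(S) includes $ since S is the start symbol.
FOLLOW(S): S appears on no right-hand side. Thus FOLLOW(S) = {$}.
For S ::= E: FIRST(E) = {λ}, so it goes in M[S, t] for t ∈ {}; since λ ∈ FIRST, also for every t ∈ FOLLOW(S) = {$}.
For S ::= H bool id id: FIRST(H bool id id) = {id}, so it goes in M[S, t] for t ∈ {id}.

S ::= E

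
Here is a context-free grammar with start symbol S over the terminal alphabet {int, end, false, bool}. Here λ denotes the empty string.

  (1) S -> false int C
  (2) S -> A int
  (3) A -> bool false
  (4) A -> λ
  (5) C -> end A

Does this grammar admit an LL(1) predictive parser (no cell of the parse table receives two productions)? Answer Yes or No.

FIRST(S) = {bool, false, int}
FIRST(A) = {λ, bool}
FIRST(C) = {end}
FOLLOW(S) = {$}
FOLLOW(A) = {$, int}
FOLLOW(C) = {$}
Each cell of M receives at most one production.

Yes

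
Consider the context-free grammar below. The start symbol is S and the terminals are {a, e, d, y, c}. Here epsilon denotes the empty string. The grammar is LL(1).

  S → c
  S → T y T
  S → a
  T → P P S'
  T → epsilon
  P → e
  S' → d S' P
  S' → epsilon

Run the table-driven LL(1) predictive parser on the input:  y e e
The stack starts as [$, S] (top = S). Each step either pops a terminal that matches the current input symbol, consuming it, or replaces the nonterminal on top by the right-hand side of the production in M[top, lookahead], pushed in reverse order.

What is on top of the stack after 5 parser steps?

e

step 1: stack=$ S  input=y e e $  — expand S → T y T
step 2: stack=$ T y T  input=y e e $  — expand T → epsilon
step 3: stack=$ T y  input=y e e $  — match y
step 4: stack=$ T  input=e e $  — expand T → P P S'
step 5: stack=$ S' P P  input=e e $  — expand P → e
Stack after step 5: $ S' P e (top = e).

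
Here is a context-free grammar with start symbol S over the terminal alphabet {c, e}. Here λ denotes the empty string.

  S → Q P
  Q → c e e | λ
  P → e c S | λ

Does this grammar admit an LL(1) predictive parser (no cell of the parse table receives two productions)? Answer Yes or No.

Yes

FIRST(S) = {λ, c, e}
FIRST(Q) = {λ, c}
FIRST(P) = {λ, e}
FOLLOW(S) = {$}
FOLLOW(Q) = {$, e}
FOLLOW(P) = {$}
Each cell of M receives at most one production.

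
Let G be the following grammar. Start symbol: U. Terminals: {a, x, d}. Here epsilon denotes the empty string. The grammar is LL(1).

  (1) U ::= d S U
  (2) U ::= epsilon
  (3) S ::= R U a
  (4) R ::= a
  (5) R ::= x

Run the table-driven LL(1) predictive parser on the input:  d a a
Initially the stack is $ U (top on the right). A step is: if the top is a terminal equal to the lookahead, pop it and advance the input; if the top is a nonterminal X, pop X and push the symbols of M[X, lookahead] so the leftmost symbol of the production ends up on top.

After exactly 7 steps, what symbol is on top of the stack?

     Stack      Input    Action
  1  $ U        d a a $  expand U ::= d S U
  2  $ U S d    d a a $  match d
  3  $ U S      a a $    expand S ::= R U a
  4  $ U a U R  a a $    expand R ::= a
  5  $ U a U a  a a $    match a
  6  $ U a U    a $      expand U ::= epsilon
  7  $ U a      a $      match a
Stack after step 7: $ U (top = U).

U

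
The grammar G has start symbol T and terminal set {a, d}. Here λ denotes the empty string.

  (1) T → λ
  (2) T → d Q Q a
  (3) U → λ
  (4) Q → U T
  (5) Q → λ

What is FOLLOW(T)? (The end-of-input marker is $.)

FIRST(T) = {λ, d}
FIRST(U) = {λ}
FIRST(Q) = {λ, d}  (via U T)
FOLLOW(T) includes $ since T is the start symbol.
FOLLOW(Q): in T→d Q Q a (occurrence 1), Q is followed by Q a with FIRST {a, d}; in T→d Q Q a (occurrence 2), Q is followed by a with FIRST {a}. Thus FOLLOW(Q) = {a, d}.
FOLLOW(T): in Q→U T, the suffix after T is empty, so FOLLOW(T) ⊇ FOLLOW(Q) = {a, d}. Thus FOLLOW(T) = {$, a, d}.
FOLLOW(U): in Q→U T, U is followed by T with FIRST {λ, d}; in Q→U T, the suffix after U is nullable, so FOLLOW(U) ⊇ FOLLOW(Q) = {a, d}. Thus FOLLOW(U) = {a, d}.

{$, a, d}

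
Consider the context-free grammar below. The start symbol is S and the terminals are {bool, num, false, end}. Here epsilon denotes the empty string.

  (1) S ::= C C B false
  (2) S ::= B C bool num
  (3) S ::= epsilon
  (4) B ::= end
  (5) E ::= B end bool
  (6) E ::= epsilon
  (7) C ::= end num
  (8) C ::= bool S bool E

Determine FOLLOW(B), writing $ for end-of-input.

{bool, end, false}

FIRST(B): from B::=end we get {end}. So FIRST(B) = {end}.
FIRST(C): from C::=end num we get {end}; from C::=bool S bool E we get {bool}. So FIRST(C) = {bool, end}.
FIRST(S): from S::=C C B false we get {bool, end}; from S::=B C bool num we get {end}; from S::=epsilon we get {epsilon}. So FIRST(S) = {epsilon, bool, end}.
FIRST(E): from E::=B end bool we get {end}; from E::=epsilon we get {epsilon}. So FIRST(E) = {epsilon, end}.
FOLLOW(S) includes $ since S is the start symbol.
FOLLOW(S): in C::=bool S bool E, S is followed by bool E with FIRST {bool}. Thus FOLLOW(S) = {$, bool}.
FOLLOW(B): in S::=C C B false, B is followed by false with FIRST {false}; in S::=B C bool num, B is followed by C bool num with FIRST {bool, end}; in E::=B end bool, B is followed by end bool with FIRST {end}. Thus FOLLOW(B) = {bool, end, false}.
FOLLOW(C): in S::=C C B false (occurrence 1), C is followed by C B false with FIRST {bool, end}; in S::=C C B false (occurrence 2), C is followed by B false with FIRST {end}; in S::=B C bool num, C is followed by bool num with FIRST {bool}. Thus FOLLOW(C) = {bool, end}.
FOLLOW(E): in C::=bool S bool E, the suffix after E is empty, so FOLLOW(E) ⊇ FOLLOW(C) = {bool, end}. Thus FOLLOW(E) = {bool, end}.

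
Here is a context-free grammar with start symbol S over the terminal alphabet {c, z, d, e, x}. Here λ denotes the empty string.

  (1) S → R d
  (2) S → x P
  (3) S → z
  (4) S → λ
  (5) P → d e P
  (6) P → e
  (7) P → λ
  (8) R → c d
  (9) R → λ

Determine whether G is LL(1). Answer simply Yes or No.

FIRST(S) = {λ, c, d, x, z}
FIRST(P) = {λ, d, e}
FIRST(R) = {λ, c}
FOLLOW(S) = {$}
FOLLOW(P) = {$}
FOLLOW(R) = {d}
Each cell of M receives at most one production.

Yes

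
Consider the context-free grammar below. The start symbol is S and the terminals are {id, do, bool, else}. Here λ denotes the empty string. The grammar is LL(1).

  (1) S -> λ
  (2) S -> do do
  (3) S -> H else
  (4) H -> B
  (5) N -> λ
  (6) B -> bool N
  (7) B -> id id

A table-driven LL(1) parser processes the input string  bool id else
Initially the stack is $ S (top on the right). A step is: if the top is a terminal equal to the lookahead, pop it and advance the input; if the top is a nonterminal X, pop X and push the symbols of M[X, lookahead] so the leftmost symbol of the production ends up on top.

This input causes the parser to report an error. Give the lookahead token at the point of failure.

step 1: stack=$ S  input=bool id else $  — expand S -> H else
step 2: stack=$ else H  input=bool id else $  — expand H -> B
step 3: stack=$ else B  input=bool id else $  — expand B -> bool N
step 4: stack=$ else N bool  input=bool id else $  — match bool
step 5: stack=$ else N  input=id else $  — error: M[N, id] is empty

id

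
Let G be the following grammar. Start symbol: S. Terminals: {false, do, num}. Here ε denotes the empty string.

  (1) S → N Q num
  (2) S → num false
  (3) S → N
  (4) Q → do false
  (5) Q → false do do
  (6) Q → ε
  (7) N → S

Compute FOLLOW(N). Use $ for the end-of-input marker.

{$, do, false, num}

FIRST(Q): from Q→do false we get {do}; from Q→false do do we get {false}; from Q→ε we get {ε}. So FIRST(Q) = {ε, do, false}.
FIRST(S): from S→N Q num we get {num}; from S→num false we get {num}; from S→N we get {num}. So FIRST(S) = {num}.
FIRST(N): from N→S we get {num}. So FIRST(N) = {num}.
FOLLOW(S) includes $ since S is the start symbol.
FOLLOW(Q): in S→N Q num, Q is followed by num with FIRST {num}. Thus FOLLOW(Q) = {num}.
FOLLOW(S): in N→S, the suffix after S is empty, so FOLLOW(S) ⊇ FOLLOW(N) = {$, do, false, num}. Thus FOLLOW(S) = {$, do, false, num}.
FOLLOW(N): in S→N Q num, N is followed by Q num with FIRST {do, false, num}; in S→N, the suffix after N is empty, so FOLLOW(N) ⊇ FOLLOW(S) = {$, do, false, num}. Thus FOLLOW(N) = {$, do, false, num}.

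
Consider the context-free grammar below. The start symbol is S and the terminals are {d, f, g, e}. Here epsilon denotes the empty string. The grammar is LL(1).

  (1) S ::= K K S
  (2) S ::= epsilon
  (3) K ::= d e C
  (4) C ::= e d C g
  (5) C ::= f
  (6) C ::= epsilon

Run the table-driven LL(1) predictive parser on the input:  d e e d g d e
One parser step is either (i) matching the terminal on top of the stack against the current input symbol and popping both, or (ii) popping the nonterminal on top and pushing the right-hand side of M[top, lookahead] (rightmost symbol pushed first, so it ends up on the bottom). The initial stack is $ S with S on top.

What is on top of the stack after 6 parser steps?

step 1: stack=$ S  input=d e e d g d e $  — expand S ::= K K S
step 2: stack=$ S K K  input=d e e d g d e $  — expand K ::= d e C
step 3: stack=$ S K C e d  input=d e e d g d e $  — match d
step 4: stack=$ S K C e  input=e e d g d e $  — match e
step 5: stack=$ S K C  input=e d g d e $  — expand C ::= e d C g
step 6: stack=$ S K g C d e  input=e d g d e $  — match e
Stack after step 6: $ S K g C d (top = d).

d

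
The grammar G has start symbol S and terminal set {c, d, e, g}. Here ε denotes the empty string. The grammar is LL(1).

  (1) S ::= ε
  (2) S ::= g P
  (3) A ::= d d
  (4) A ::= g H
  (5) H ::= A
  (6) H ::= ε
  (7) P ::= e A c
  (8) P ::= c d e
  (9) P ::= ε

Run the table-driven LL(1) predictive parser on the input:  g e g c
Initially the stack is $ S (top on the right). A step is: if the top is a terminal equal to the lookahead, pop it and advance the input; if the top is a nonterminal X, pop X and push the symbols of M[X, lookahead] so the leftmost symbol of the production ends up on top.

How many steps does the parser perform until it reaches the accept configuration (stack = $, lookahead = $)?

8

step 1: stack=$ S  input=g e g c $  — expand S ::= g P
step 2: stack=$ P g  input=g e g c $  — match g
step 3: stack=$ P  input=e g c $  — expand P ::= e A c
step 4: stack=$ c A e  input=e g c $  — match e
step 5: stack=$ c A  input=g c $  — expand A ::= g H
step 6: stack=$ c H g  input=g c $  — match g
step 7: stack=$ c H  input=c $  — expand H ::= ε
step 8: stack=$ c  input=c $  — match c
Accept reached after 8 steps.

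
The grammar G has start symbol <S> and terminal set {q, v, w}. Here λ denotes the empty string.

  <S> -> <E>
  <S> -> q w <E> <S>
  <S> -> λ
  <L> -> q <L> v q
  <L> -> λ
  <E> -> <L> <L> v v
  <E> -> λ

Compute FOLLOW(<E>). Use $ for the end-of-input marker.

FIRST(<L>) = {λ, q}
FIRST(<E>) = {λ, q, v}  (via <L> <L> v v)
FIRST(<S>) = {λ, q, v}  (via <E>)
FOLLOW(<S>) includes $ since <S> is the start symbol.
FOLLOW(<S>): in <S>->q w <E> <S>, the suffix after <S> is empty (adds nothing new). Thus FOLLOW(<S>) = {$}.
FOLLOW(<L>): in <L>->q <L> v q, <L> is followed by v q with FIRST {v}; in <E>-><L> <L> v v (occurrence 1), <L> is followed by <L> v v with FIRST {q, v}; in <E>-><L> <L> v v (occurrence 2), <L> is followed by v v with FIRST {v}. Thus FOLLOW(<L>) = {q, v}.
FOLLOW(<E>): in <S>-><E>, the suffix after <E> is empty, so FOLLOW(<E>) ⊇ FOLLOW(<S>) = {$}; in <S>->q w <E> <S>, <E> is followed by <S> with FIRST {λ, q, v}; in <S>->q w <E> <S>, the suffix after <E> is nullable, so FOLLOW(<E>) ⊇ FOLLOW(<S>) = {$}. Thus FOLLOW(<E>) = {$, q, v}.

{$, q, v}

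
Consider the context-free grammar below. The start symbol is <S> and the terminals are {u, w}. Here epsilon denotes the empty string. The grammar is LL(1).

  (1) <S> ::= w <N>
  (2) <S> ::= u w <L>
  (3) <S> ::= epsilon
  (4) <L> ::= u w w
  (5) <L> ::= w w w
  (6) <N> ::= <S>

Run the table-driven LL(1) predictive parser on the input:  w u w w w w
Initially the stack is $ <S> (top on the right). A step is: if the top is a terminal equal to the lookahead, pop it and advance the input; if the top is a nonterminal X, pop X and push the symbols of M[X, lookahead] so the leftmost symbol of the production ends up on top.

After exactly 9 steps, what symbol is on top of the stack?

w

step 1: stack=$ <S>  input=w u w w w w $  — expand <S> ::= w <N>
step 2: stack=$ <N> w  input=w u w w w w $  — match w
step 3: stack=$ <N>  input=u w w w w $  — expand <N> ::= <S>
step 4: stack=$ <S>  input=u w w w w $  — expand <S> ::= u w <L>
step 5: stack=$ <L> w u  input=u w w w w $  — match u
step 6: stack=$ <L> w  input=w w w w $  — match w
step 7: stack=$ <L>  input=w w w $  — expand <L> ::= w w w
step 8: stack=$ w w w  input=w w w $  — match w
step 9: stack=$ w w  input=w w $  — match w
Stack after step 9: $ w (top = w).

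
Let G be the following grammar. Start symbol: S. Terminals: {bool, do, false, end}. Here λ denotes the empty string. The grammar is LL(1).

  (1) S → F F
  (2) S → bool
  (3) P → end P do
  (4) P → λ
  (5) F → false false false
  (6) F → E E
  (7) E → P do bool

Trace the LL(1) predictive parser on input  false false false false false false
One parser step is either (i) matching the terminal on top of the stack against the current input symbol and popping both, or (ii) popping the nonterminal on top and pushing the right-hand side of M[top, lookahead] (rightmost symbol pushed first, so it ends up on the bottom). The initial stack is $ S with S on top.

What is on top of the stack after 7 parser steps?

step 1: stack=$ S  input=false false false false false false $  — expand S → F F
step 2: stack=$ F F  input=false false false false false false $  — expand F → false false false
step 3: stack=$ F false false false  input=false false false false false false $  — match false
step 4: stack=$ F false false  input=false false false false false $  — match false
step 5: stack=$ F false  input=false false false false $  — match false
step 6: stack=$ F  input=false false false $  — expand F → false false false
step 7: stack=$ false false false  input=false false false $  — match false
Stack after step 7: $ false false (top = false).

false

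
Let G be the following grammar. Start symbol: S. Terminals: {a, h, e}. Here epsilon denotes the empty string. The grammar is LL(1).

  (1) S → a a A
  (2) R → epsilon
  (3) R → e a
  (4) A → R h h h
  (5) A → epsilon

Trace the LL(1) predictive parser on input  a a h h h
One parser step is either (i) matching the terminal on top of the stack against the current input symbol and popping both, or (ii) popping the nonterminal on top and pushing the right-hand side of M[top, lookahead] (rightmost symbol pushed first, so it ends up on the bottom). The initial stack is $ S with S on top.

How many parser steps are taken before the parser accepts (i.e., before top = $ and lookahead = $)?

step 1: stack=$ S  input=a a h h h $  — expand S → a a A
step 2: stack=$ A a a  input=a a h h h $  — match a
step 3: stack=$ A a  input=a h h h $  — match a
step 4: stack=$ A  input=h h h $  — expand A → R h h h
step 5: stack=$ h h h R  input=h h h $  — expand R → epsilon
step 6: stack=$ h h h  input=h h h $  — match h
step 7: stack=$ h h  input=h h $  — match h
step 8: stack=$ h  input=h $  — match h
Accept reached after 8 steps.

8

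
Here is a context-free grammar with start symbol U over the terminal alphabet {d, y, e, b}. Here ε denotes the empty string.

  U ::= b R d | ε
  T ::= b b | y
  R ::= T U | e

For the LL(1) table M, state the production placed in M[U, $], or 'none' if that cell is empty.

FIRST(U) = {ε, b}
FIRST(T) = {b, y}
FIRST(R) = {b, e, y}  (via T U)
FOLLOW(U) includes $ since U is the start symbol.
FOLLOW(R): in U::=b R d, R is followed by d with FIRST {d}. Thus FOLLOW(R) = {d}.
FOLLOW(U): in R::=T U, the suffix after U is empty, so FOLLOW(U) ⊇ FOLLOW(R) = {d}. Thus FOLLOW(U) = {$, d}.
For U ::= b R d: FIRST(b R d) = {b}, so it goes in M[U, t] for t ∈ {b}.
For U ::= ε: FIRST(ε) = {ε}, so it goes in M[U, t] for t ∈ {}; since ε ∈ FIRST, also for every t ∈ FOLLOW(U) = {$, d}.

U ::= ε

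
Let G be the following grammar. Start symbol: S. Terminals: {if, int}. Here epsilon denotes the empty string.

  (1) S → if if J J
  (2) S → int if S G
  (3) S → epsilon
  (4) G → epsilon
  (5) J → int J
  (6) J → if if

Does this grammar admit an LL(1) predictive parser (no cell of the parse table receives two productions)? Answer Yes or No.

Yes

FIRST(S) = {epsilon, if, int}
FIRST(G) = {epsilon}
FIRST(J) = {if, int}
FOLLOW(S) = {$}
FOLLOW(G) = {$}
FOLLOW(J) = {$, if, int}
Each cell of M receives at most one production.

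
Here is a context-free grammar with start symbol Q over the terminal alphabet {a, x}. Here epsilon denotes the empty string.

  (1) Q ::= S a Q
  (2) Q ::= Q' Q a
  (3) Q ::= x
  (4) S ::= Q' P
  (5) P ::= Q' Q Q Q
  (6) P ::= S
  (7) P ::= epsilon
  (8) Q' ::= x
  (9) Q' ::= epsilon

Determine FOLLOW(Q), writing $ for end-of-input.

FIRST(Q') = {epsilon, x}
FIRST(Q) = {a, x}  (via S a Q, Q' Q a)
FIRST(S) = {epsilon, a, x}  (via Q' P)
FIRST(P) = {epsilon, a, x}  (via Q' Q Q Q, S)
FOLLOW(Q) includes $ since Q is the start symbol.
FOLLOW(Q): in Q::=S a Q, the suffix after Q is empty (adds nothing new); in Q::=Q' Q a, Q is followed by a with FIRST {a}; in P::=Q' Q Q Q (occurrence 1), Q is followed by Q Q with FIRST {a, x}; in P::=Q' Q Q Q (occurrence 2), Q is followed by Q with FIRST {a, x}; in P::=Q' Q Q Q (occurrence 3), the suffix after Q is empty, so FOLLOW(Q) ⊇ FOLLOW(P) = {a}. Thus FOLLOW(Q) = {$, a, x}.
FOLLOW(S): in Q::=S a Q, S is followed by a Q with FIRST {a}; in P::=S, the suffix after S is empty, so FOLLOW(S) ⊇ FOLLOW(P) = {a}. Thus FOLLOW(S) = {a}.
FOLLOW(P): in S::=Q' P, the suffix after P is empty, so FOLLOW(P) ⊇ FOLLOW(S) = {a}. Thus FOLLOW(P) = {a}.
FOLLOW(Q'): in Q::=Q' Q a, Q' is followed by Q a with FIRST {a, x}; in S::=Q' P, Q' is followed by P with FIRST {epsilon, a, x}; in S::=Q' P, the suffix after Q' is nullable, so FOLLOW(Q') ⊇ FOLLOW(S) = {a}; in P::=Q' Q Q Q, Q' is followed by Q Q Q with FIRST {a, x}. Thus FOLLOW(Q') = {a, x}.

{$, a, x}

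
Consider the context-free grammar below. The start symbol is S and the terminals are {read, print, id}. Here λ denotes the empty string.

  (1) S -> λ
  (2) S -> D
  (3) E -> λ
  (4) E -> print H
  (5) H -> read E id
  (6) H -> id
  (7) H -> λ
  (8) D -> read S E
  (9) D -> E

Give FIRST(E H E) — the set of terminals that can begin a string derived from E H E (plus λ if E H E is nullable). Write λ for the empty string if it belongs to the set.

{λ, id, print, read}

FIRST(E): from E->λ we get {λ}; from E->print H we get {print}. So FIRST(E) = {λ, print}.
FIRST(H): from H->read E id we get {read}; from H->id we get {id}; from H->λ we get {λ}. So FIRST(H) = {λ, id, read}.
FIRST(D): from D->read S E we get {read}; from D->E we get {λ, print}. So FIRST(D) = {λ, print, read}.
FIRST(S): from S->λ we get {λ}; from S->D we get {λ, print, read}. So FIRST(S) = {λ, print, read}.
FIRST(E H E): take FIRST of each symbol in turn, carrying on past any symbol whose FIRST contains λ; result {λ, id, print, read}.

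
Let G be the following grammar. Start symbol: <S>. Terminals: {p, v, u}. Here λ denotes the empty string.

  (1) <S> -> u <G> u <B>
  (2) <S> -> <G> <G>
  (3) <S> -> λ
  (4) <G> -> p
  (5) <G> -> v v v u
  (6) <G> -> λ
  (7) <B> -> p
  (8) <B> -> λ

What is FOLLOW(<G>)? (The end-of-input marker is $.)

FIRST(<G>) = {λ, p, v}
FIRST(<B>) = {λ, p}
FIRST(<S>) = {λ, p, u, v}  (via <G> <G>)
FOLLOW(<S>) includes $ since <S> is the start symbol.
FOLLOW(<S>): <S> appears on no right-hand side. Thus FOLLOW(<S>) = {$}.
FOLLOW(<G>): in <S>->u <G> u <B>, <G> is followed by u <B> with FIRST {u}; in <S>-><G> <G> (occurrence 1), <G> is followed by <G> with FIRST {λ, p, v}; in <S>-><G> <G> (occurrence 1), the suffix after <G> is nullable, so FOLLOW(<G>) ⊇ FOLLOW(<S>) = {$}; in <S>-><G> <G> (occurrence 2), the suffix after <G> is empty, so FOLLOW(<G>) ⊇ FOLLOW(<S>) = {$}. Thus FOLLOW(<G>) = {$, p, u, v}.
FOLLOW(<B>): in <S>->u <G> u <B>, the suffix after <B> is empty, so FOLLOW(<B>) ⊇ FOLLOW(<S>) = {$}. Thus FOLLOW(<B>) = {$}.

{$, p, u, v}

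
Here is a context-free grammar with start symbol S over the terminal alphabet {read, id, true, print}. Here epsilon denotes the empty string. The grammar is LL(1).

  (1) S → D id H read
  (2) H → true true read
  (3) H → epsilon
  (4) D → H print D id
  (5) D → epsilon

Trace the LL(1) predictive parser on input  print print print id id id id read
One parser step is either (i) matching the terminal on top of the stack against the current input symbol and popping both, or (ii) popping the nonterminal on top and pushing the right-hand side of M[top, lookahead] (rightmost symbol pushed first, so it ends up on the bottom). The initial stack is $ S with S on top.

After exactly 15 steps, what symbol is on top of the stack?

H

step 1: stack=$ S  input=print print print id id id id read $  — expand S → D id H read
step 2: stack=$ read H id D  input=print print print id id id id read $  — expand D → H print D id
step 3: stack=$ read H id id D print H  input=print print print id id id id read $  — expand H → epsilon
step 4: stack=$ read H id id D print  input=print print print id id id id read $  — match print
step 5: stack=$ read H id id D  input=print print id id id id read $  — expand D → H print D id
step 6: stack=$ read H id id id D print H  input=print print id id id id read $  — expand H → epsilon
step 7: stack=$ read H id id id D print  input=print print id id id id read $  — match print
step 8: stack=$ read H id id id D  input=print id id id id read $  — expand D → H print D id
step 9: stack=$ read H id id id id D print H  input=print id id id id read $  — expand H → epsilon
step 10: stack=$ read H id id id id D print  input=print id id id id read $  — match print
step 11: stack=$ read H id id id id D  input=id id id id read $  — expand D → epsilon
step 12: stack=$ read H id id id id  input=id id id id read $  — match id
step 13: stack=$ read H id id id  input=id id id read $  — match id
step 14: stack=$ read H id id  input=id id read $  — match id
step 15: stack=$ read H id  input=id read $  — match id
Stack after step 15: $ read H (top = H).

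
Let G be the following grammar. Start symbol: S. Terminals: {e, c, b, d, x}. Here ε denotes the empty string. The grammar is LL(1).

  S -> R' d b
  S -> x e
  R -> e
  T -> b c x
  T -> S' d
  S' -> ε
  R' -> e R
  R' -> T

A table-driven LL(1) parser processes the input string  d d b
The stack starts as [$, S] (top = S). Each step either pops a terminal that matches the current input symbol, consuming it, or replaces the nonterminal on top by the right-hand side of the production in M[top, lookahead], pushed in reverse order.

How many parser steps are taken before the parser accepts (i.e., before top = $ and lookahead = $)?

step 1: stack=$ S  input=d d b $  — expand S -> R' d b
step 2: stack=$ b d R'  input=d d b $  — expand R' -> T
step 3: stack=$ b d T  input=d d b $  — expand T -> S' d
step 4: stack=$ b d d S'  input=d d b $  — expand S' -> ε
step 5: stack=$ b d d  input=d d b $  — match d
step 6: stack=$ b d  input=d b $  — match d
step 7: stack=$ b  input=b $  — match b
Accept reached after 7 steps.

7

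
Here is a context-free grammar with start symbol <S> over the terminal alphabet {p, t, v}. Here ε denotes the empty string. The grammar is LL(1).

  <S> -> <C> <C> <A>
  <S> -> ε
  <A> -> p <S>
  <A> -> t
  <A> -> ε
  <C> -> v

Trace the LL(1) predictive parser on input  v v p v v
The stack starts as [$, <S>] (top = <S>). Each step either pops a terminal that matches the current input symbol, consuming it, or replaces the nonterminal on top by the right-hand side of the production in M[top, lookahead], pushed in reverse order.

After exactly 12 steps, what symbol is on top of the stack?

      Stack          Input        Action
   1  $ <S>          v v p v v $  expand <S> -> <C> <C> <A>
   2  $ <A> <C> <C>  v v p v v $  expand <C> -> v
   3  $ <A> <C> v    v v p v v $  match v
   4  $ <A> <C>      v p v v $    expand <C> -> v
   5  $ <A> v        v p v v $    match v
   6  $ <A>          p v v $      expand <A> -> p <S>
   7  $ <S> p        p v v $      match p
   8  $ <S>          v v $        expand <S> -> <C> <C> <A>
   9  $ <A> <C> <C>  v v $        expand <C> -> v
  10  $ <A> <C> v    v v $        match v
  11  $ <A> <C>      v $          expand <C> -> v
  12  $ <A> v        v $          match v
Stack after step 12: $ <A> (top = <A>).

<A>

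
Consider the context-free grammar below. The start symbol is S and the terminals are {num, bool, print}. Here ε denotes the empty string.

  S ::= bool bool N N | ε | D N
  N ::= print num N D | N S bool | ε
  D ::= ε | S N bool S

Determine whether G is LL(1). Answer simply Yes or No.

FIRST(S) = {ε, bool, print}
FIRST(N) = {ε, bool, print}
FIRST(D) = {ε, bool, print}
FOLLOW(S) = {$, bool, print}
FOLLOW(N) = {$, bool, print}
FOLLOW(D) = {$, bool, print}
Cell M[D, bool] receives both D ::= ε and D ::= S N bool S — the grammar is not LL(1).

No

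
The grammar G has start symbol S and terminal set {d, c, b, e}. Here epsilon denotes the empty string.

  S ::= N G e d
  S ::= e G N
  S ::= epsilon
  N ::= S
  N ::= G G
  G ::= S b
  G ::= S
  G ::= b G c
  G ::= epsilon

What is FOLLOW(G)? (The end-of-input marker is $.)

{$, b, c, e}

FIRST(S) = {epsilon, b, e}  (via N G e d)
FIRST(G) = {epsilon, b, e}  (via S b, S)
FIRST(N) = {epsilon, b, e}  (via S, G G)
FOLLOW(S) includes $ since S is the start symbol.
FOLLOW(S): in N::=S, the suffix after S is empty, so FOLLOW(S) ⊇ FOLLOW(N) = {$, b, c, e}; in G::=S b, S is followed by b with FIRST {b}; in G::=S, the suffix after S is empty, so FOLLOW(S) ⊇ FOLLOW(G) = {$, b, c, e}. Thus FOLLOW(S) = {$, b, c, e}.
FOLLOW(N): in S::=N G e d, N is followed by G e d with FIRST {b, e}; in S::=e G N, the suffix after N is empty, so FOLLOW(N) ⊇ FOLLOW(S) = {$, b, c, e}. Thus FOLLOW(N) = {$, b, c, e}.
FOLLOW(G): in S::=N G e d, G is followed by e d with FIRST {e}; in S::=e G N, G is followed by N with FIRST {epsilon, b, e}; in S::=e G N, the suffix after G is nullable, so FOLLOW(G) ⊇ FOLLOW(S) = {$, b, c, e}; in N::=G G (occurrence 1), G is followed by G with FIRST {epsilon, b, e}; in N::=G G (occurrence 1), the suffix after G is nullable, so FOLLOW(G) ⊇ FOLLOW(N) = {$, b, c, e}; in N::=G G (occurrence 2), the suffix after G is empty, so FOLLOW(G) ⊇ FOLLOW(N) = {$, b, c, e}; in G::=b G c, G is followed by c with FIRST {c}. Thus FOLLOW(G) = {$, b, c, e}.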